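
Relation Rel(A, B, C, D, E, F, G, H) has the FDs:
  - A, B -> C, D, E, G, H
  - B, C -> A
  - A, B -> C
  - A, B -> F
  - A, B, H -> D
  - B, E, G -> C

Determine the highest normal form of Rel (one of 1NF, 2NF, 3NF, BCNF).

BCNF

Candidate keys: {A, B}, {B, C}, {B, E, G}. Prime attributes: {A, B, C, E, G}.
The left-hand side of every FD is a superkey, so BCNF is satisfied.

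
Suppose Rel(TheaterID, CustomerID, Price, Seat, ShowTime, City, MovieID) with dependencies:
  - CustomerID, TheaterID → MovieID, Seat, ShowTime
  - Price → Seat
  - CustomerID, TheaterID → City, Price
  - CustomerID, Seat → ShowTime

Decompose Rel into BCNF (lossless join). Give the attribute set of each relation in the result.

{City, CustomerID, MovieID, Price, TheaterID}; {CustomerID, Price, ShowTime}; {Price, Seat}

Candidate key of the original relation: {CustomerID, TheaterID}.
{City, CustomerID, MovieID, Price, Seat, ShowTime, TheaterID}: {Price} determines {Price, Seat} here but is not a superkey — split on Price → Seat, giving {Price, Seat} and {City, CustomerID, MovieID, Price, ShowTime, TheaterID}.
{Price, Seat}: every determinant is a superkey — BCNF.
{City, CustomerID, MovieID, Price, ShowTime, TheaterID}: {CustomerID, Price} determines {CustomerID, Price, ShowTime} here but is not a superkey — split on CustomerID, Price → ShowTime, giving {CustomerID, Price, ShowTime} and {City, CustomerID, MovieID, Price, TheaterID}.
{CustomerID, Price, ShowTime}: every determinant is a superkey — BCNF.
{City, CustomerID, MovieID, Price, TheaterID}: every determinant is a superkey — BCNF.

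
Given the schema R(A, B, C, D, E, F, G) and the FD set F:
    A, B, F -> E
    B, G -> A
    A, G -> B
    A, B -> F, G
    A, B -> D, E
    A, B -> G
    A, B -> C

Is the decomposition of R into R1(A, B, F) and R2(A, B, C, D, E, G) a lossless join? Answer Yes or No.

R1 ∩ R2 = {A, B}; its closure under F is {A, B, C, D, E, F, G}.
This includes all of R1, so the common attributes are a superkey of R1 — the join is lossless.

Yes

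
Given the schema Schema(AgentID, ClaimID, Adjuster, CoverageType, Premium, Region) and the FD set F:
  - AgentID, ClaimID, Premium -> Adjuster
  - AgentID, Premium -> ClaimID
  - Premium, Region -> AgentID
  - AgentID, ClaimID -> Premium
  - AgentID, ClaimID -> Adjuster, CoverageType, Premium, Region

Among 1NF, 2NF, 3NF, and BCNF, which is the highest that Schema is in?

BCNF

Candidate keys: {AgentID, ClaimID}, {AgentID, Premium}, {Premium, Region}. Prime attributes: {AgentID, ClaimID, Premium, Region}.
Each dependency's left side is a superkey — BCNF holds.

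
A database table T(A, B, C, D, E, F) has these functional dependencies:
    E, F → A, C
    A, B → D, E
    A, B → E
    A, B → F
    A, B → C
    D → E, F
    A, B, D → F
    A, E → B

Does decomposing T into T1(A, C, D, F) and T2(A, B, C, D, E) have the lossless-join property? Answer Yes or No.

The shared attributes are {A, C, D} and {A, C, D}⁺ = {A, B, C, D, E, F}.
T1 is contained in that closure, so T1 ∩ T2 → T1 holds and the join is lossless.

Yes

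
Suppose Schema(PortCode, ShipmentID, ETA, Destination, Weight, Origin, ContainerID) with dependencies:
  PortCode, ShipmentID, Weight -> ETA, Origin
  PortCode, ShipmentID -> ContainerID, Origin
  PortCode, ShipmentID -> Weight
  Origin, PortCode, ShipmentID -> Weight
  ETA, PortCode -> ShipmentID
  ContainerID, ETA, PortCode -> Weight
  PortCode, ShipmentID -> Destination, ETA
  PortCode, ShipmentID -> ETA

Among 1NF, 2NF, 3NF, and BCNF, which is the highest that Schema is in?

BCNF

Candidate keys: {ETA, PortCode}, {PortCode, ShipmentID}. Prime attributes: {ETA, PortCode, ShipmentID}.
Every FD has a superkey on the left, so the relation is in BCNF.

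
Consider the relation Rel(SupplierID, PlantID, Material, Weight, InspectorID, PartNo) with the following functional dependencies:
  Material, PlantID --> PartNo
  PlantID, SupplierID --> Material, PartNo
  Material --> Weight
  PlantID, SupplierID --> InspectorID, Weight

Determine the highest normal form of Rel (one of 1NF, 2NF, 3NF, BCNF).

2NF

Candidate key: {PlantID, SupplierID}. Prime attributes: {PlantID, SupplierID}.
For Material, PlantID --> PartNo we have {Material, PlantID}⁺ = {Material, PartNo, PlantID, Weight}; {Material, PlantID} is not a superkey, so BCNF fails.
Material, PlantID --> PartNo determines the non-prime attribute {PartNo} from a non-superkey — 3NF is violated.
No non-prime attribute depends on a proper subset of any candidate key, so 2NF holds.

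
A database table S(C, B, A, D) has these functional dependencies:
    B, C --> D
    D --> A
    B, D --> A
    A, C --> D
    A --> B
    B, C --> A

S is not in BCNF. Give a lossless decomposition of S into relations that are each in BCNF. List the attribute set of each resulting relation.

Candidate keys of the original relation: {A, C}, {B, C}, {C, D}.
{A, B, C, D}: {D} determines {A, B, D} here but is not a superkey — split on D --> A, B, giving {A, B, D} and {C, D}.
{A, B, D}: {A} determines {A, B} here but is not a superkey — split on A --> B, giving {A, B} and {A, D}.
{A, B} is in BCNF.
{A, D} is in BCNF.
{C, D} is in BCNF.

{A, B}; {A, D}; {C, D}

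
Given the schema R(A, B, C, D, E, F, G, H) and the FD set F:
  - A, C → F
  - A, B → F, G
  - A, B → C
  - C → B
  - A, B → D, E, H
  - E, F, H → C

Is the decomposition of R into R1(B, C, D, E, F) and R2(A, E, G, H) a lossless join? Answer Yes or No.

The shared attributes are {E} and {E}⁺ = {E}.
The closure covers neither R1 nor R2 entirely; the join is not lossless.

No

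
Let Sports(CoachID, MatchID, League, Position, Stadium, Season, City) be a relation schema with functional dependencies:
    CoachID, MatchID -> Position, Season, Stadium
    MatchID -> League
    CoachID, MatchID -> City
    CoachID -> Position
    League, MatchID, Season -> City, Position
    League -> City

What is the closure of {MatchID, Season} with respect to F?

Start with {MatchID, Season}.
MatchID -> League applies; add {League} → now {League, MatchID, Season}.
League, MatchID, Season -> City, Position applies; add {City, Position} → now {City, League, MatchID, Position, Season}.
No further FD applies.

{City, League, MatchID, Position, Season}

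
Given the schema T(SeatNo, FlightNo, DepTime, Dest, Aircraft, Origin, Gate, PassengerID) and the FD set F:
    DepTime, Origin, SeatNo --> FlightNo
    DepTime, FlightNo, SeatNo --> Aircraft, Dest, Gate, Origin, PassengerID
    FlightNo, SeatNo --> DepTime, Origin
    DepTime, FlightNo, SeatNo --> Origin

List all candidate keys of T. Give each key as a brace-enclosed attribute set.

No FD produces {SeatNo}, so it must be in every candidate key.
{FlightNo, SeatNo} is a candidate key since {FlightNo, SeatNo}⁺ = {Aircraft, DepTime, Dest, FlightNo, Gate, Origin, PassengerID, SeatNo} covers every attribute.
{DepTime, Origin, SeatNo} is a candidate key since {DepTime, Origin, SeatNo}⁺ = {Aircraft, DepTime, Dest, FlightNo, Gate, Origin, PassengerID, SeatNo} covers every attribute.
These are minimal and exhaustive — every other superkey contains one of them.

{DepTime, Origin, SeatNo}, {FlightNo, SeatNo}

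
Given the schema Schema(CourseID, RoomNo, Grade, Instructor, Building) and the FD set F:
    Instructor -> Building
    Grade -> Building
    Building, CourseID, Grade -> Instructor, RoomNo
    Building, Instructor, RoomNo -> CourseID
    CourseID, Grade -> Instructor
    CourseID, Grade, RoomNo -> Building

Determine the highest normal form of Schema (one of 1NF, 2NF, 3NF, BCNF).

1NF

Candidate keys: {CourseID, Grade}, {Grade, Instructor, RoomNo}. Prime attributes: {CourseID, Grade, Instructor, RoomNo}.
Instructor -> Building: {Instructor}⁺ = {Building, Instructor}, which is not all of the attributes, so the left side is not a superkey — BCNF is violated.
Instructor -> Building has non-prime {Building} on the right and a non-superkey on the left, so 3NF fails.
Since {Grade} ⊂ {CourseID, Grade} and {Grade}⁺ ⊇ {Building} with {Building} non-prime, there is a partial dependency; 2NF fails.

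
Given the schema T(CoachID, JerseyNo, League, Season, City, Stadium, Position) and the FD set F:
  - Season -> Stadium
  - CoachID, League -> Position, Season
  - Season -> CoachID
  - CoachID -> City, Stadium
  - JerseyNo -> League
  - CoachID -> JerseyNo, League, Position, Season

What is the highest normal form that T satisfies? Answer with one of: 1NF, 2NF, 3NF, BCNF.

2NF

Candidate keys: {CoachID}, {Season}. Prime attributes: {CoachID, Season}.
JerseyNo -> League breaks BCNF: {JerseyNo}⁺ = {JerseyNo, League}, so {JerseyNo} is not a superkey.
JerseyNo -> League has non-prime {League} on the right and a non-superkey on the left, so 3NF fails.
With only single-attribute keys there can be no partial dependency, so 2NF holds.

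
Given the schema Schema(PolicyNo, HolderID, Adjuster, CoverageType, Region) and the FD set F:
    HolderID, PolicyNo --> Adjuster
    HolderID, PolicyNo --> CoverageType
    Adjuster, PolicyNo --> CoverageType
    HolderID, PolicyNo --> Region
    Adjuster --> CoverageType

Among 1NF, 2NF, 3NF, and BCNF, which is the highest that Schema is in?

Candidate key: {HolderID, PolicyNo}. Prime attributes: {HolderID, PolicyNo}.
Adjuster, PolicyNo --> CoverageType: {Adjuster, PolicyNo}⁺ = {Adjuster, CoverageType, PolicyNo}, which is not all of the attributes, so the left side is not a superkey — BCNF is violated.
Adjuster, PolicyNo --> CoverageType determines the non-prime attribute {CoverageType} from a non-superkey — 3NF is violated.
No non-prime attribute depends on a proper subset of any candidate key, so 2NF holds.

2NF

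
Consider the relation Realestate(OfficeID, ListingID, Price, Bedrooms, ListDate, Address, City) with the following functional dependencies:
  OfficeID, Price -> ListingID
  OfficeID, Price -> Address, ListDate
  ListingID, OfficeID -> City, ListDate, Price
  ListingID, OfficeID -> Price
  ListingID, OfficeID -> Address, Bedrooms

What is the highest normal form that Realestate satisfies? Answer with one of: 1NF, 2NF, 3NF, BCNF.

Candidate keys: {ListingID, OfficeID}, {OfficeID, Price}. Prime attributes: {ListingID, OfficeID, Price}.
Each dependency's left side is a superkey — BCNF holds.

BCNF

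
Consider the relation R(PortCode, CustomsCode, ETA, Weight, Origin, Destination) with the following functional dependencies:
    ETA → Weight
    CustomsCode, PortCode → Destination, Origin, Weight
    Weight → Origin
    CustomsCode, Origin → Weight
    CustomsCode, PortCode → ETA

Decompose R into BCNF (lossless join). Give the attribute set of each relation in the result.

{CustomsCode, Destination, ETA, PortCode}; {ETA, Weight}; {Origin, Weight}

Candidate key of the original relation: {CustomsCode, PortCode}.
Within {CustomsCode, Destination, ETA, Origin, PortCode, Weight}: {ETA}⁺ ∩ {CustomsCode, Destination, ETA, Origin, PortCode, Weight} = {ETA, Origin, Weight}, not the whole set, so ETA → Origin, Weight violates BCNF; decompose into {ETA, Origin, Weight} and {CustomsCode, Destination, ETA, PortCode}.
Within {ETA, Origin, Weight}: {Weight}⁺ ∩ {ETA, Origin, Weight} = {Origin, Weight}, not the whole set, so Weight → Origin violates BCNF; decompose into {Origin, Weight} and {ETA, Weight}.
{Origin, Weight} is in BCNF.
{ETA, Weight} is in BCNF.
{CustomsCode, Destination, ETA, PortCode} is in BCNF.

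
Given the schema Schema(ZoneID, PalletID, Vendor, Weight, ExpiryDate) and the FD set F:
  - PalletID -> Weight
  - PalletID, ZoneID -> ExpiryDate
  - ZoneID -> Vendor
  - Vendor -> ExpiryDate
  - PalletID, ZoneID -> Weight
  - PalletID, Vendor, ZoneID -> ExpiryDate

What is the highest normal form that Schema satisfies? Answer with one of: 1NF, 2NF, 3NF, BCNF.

1NF

Candidate key: {PalletID, ZoneID}. Prime attributes: {PalletID, ZoneID}.
PalletID -> Weight breaks BCNF: {PalletID}⁺ = {PalletID, Weight}, so {PalletID} is not a superkey.
PalletID -> Weight has non-prime {Weight} on the right and a non-superkey on the left, so 3NF fails.
The proper key subset {PalletID} of {PalletID, ZoneID} determines non-prime {Weight}, so the relation is not even in 2NF.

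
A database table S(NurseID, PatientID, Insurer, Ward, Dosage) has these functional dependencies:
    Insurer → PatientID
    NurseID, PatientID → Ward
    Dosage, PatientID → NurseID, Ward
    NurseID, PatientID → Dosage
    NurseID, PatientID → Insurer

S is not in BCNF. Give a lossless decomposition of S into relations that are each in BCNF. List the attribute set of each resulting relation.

{Dosage, Insurer, NurseID, Ward}; {Insurer, PatientID}

Candidate keys of the original relation: {Dosage, Insurer}, {Dosage, PatientID}, {Insurer, NurseID}, {NurseID, PatientID}.
In {Dosage, Insurer, NurseID, PatientID, Ward}, {Insurer} is not a superkey ({Insurer}⁺ restricted to this set is {Insurer, PatientID}), so split on Insurer → PatientID into {Insurer, PatientID} and {Dosage, Insurer, NurseID, Ward}.
{Insurer, PatientID}: every determinant is a superkey — BCNF.
{Dosage, Insurer, NurseID, Ward}: every determinant is a superkey — BCNF.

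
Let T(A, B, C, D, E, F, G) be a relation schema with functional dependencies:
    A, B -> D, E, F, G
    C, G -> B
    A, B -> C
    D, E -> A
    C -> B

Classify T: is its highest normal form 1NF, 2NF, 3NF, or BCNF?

Candidate keys: {A, B}, {A, C}, {B, D, E}, {C, D, E}. Prime attributes: {A, B, C, D, E}.
C, G -> B breaks BCNF: {C, G}⁺ = {B, C, G}, so {C, G} is not a superkey.
But every attribute on its right side ({B}) is prime, and the same holds for every other non-superkey FD, so 3NF still holds.

3NF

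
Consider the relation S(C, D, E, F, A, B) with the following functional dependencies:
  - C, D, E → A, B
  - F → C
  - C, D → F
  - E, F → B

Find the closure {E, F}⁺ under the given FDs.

Start with {E, F}.
F → C applies; add {C} → now {C, E, F}.
E, F → B applies; add {B} → now {B, C, E, F}.
No further FD applies.

{B, C, E, F}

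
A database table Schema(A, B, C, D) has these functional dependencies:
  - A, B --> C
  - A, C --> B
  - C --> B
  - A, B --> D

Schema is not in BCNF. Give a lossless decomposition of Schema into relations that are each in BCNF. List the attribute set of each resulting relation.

{A, C, D}; {B, C}

Candidate keys of the original relation: {A, B}, {A, C}.
Within {A, B, C, D}: {C}⁺ ∩ {A, B, C, D} = {B, C}, not the whole set, so C --> B violates BCNF; decompose into {B, C} and {A, C, D}.
{B, C} has no BCNF violation.
{A, C, D} has no BCNF violation.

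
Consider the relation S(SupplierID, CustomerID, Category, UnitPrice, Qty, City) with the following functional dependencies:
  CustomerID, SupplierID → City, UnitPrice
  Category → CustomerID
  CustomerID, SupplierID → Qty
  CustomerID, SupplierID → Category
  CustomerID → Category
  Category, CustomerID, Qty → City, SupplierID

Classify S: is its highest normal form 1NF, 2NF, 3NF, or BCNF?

Candidate keys: {Category, Qty}, {Category, SupplierID}, {CustomerID, Qty}, {CustomerID, SupplierID}. Prime attributes: {Category, CustomerID, Qty, SupplierID}.
For Category → CustomerID we have {Category}⁺ = {Category, CustomerID}; {Category} is not a superkey, so BCNF fails.
But every attribute on its right side ({CustomerID}) is prime, and the same holds for every other non-superkey FD, so 3NF still holds.

3NF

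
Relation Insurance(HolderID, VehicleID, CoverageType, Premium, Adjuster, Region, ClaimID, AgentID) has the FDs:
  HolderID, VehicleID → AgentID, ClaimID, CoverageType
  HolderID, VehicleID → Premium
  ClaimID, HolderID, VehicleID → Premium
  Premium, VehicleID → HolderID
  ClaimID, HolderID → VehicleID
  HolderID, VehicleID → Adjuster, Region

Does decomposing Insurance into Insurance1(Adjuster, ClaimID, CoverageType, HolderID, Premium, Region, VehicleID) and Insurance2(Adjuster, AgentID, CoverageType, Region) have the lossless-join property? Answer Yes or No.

Common attributes: {Adjuster, CoverageType, Region}; their closure is {Adjuster, CoverageType, Region}.
Insurance1 ⊄ {Adjuster, CoverageType, Region} and Insurance2 ⊄ {Adjuster, CoverageType, Region}, so the split is lossy.

No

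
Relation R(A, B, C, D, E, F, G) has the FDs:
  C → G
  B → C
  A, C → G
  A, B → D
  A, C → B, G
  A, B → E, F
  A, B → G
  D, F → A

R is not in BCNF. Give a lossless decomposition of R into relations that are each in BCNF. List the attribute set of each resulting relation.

Candidate keys of the original relation: {A, B}, {A, C}, {B, D, F}, {C, D, F}.
In {A, B, C, D, E, F, G}, {C} is not a superkey ({C}⁺ restricted to this set is {C, G}), so split on C → G into {C, G} and {A, B, C, D, E, F}.
{C, G} has no BCNF violation.
In {A, B, C, D, E, F}, {B} is not a superkey ({B}⁺ restricted to this set is {B, C}), so split on B → C into {B, C} and {A, B, D, E, F}.
{B, C} has no BCNF violation.
In {A, B, D, E, F}, {D, F} is not a superkey ({D, F}⁺ restricted to this set is {A, D, F}), so split on D, F → A into {A, D, F} and {B, D, E, F}.
{A, D, F} has no BCNF violation.
{B, D, E, F} has no BCNF violation.

{A, D, F}; {B, C}; {B, D, E, F}; {C, G}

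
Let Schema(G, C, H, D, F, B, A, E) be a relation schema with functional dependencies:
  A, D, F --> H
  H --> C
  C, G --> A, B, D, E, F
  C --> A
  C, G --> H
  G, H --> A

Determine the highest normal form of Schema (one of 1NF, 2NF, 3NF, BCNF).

Candidate keys: {A, D, F, G}, {C, G}, {G, H}. Prime attributes: {A, C, D, F, G, H}.
A, D, F --> H breaks BCNF: {A, D, F}⁺ = {A, C, D, F, H}, so {A, D, F} is not a superkey.
Since {H} ⊆ prime attributes and every other non-superkey FD also has a prime right side, the schema is in 3NF.

3NF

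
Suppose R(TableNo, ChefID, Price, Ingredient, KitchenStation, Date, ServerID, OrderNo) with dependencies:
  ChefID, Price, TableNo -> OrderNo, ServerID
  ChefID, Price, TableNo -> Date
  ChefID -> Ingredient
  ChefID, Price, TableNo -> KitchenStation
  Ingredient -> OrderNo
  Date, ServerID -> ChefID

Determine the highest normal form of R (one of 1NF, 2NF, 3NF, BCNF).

1NF

Candidate keys: {ChefID, Price, TableNo}, {Date, Price, ServerID, TableNo}. Prime attributes: {ChefID, Date, Price, ServerID, TableNo}.
For ChefID -> Ingredient we have {ChefID}⁺ = {ChefID, Ingredient, OrderNo}; {ChefID} is not a superkey, so BCNF fails.
ChefID -> Ingredient has non-prime {Ingredient} on the right and a non-superkey on the left, so 3NF fails.
Since {ChefID} ⊂ {ChefID, Price, TableNo} and {ChefID}⁺ ⊇ {Ingredient, OrderNo} with {Ingredient, OrderNo} non-prime, there is a partial dependency; 2NF fails.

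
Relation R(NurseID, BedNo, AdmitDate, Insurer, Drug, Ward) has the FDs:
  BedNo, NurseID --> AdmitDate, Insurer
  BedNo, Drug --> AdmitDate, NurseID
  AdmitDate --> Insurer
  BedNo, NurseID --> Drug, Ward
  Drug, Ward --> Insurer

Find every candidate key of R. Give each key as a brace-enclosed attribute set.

Attributes never on any right-hand side: {BedNo} — every candidate key must contain it.
{BedNo, Drug}⁺ = {AdmitDate, BedNo, Drug, Insurer, NurseID, Ward} — all of the relation — so {BedNo, Drug} is a candidate key.
{BedNo, NurseID}⁺ = {AdmitDate, BedNo, Drug, Insurer, NurseID, Ward} — all of the relation — so {BedNo, NurseID} is a candidate key.
No proper subset of any of these is a key, and no other minimal superkey exists.

{BedNo, Drug}, {BedNo, NurseID}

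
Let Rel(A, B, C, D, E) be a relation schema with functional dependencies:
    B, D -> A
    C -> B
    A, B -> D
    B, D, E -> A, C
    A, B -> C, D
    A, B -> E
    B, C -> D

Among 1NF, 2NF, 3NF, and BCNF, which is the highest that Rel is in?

BCNF

Candidate keys: {A, B}, {B, D}, {C}. Prime attributes: {A, B, C, D}.
The left-hand side of every FD is a superkey, so BCNF is satisfied.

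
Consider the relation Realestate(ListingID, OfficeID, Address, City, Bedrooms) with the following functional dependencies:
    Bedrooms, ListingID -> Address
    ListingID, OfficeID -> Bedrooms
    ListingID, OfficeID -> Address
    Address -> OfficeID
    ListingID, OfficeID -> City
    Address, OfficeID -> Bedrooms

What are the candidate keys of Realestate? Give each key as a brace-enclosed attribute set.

{Address, ListingID}, {Bedrooms, ListingID}, {ListingID, OfficeID}

Attributes never on any right-hand side: {ListingID} — every candidate key must contain it.
{Address, ListingID}⁺ = {Address, Bedrooms, City, ListingID, OfficeID}, which is every attribute, so {Address, ListingID} is a candidate key.
{Bedrooms, ListingID}⁺ = {Address, Bedrooms, City, ListingID, OfficeID}, which is every attribute, so {Bedrooms, ListingID} is a candidate key.
{ListingID, OfficeID}⁺ = {Address, Bedrooms, City, ListingID, OfficeID}, which is every attribute, so {ListingID, OfficeID} is a candidate key.
Any other superkey properly contains one of these, so there are no further candidate keys.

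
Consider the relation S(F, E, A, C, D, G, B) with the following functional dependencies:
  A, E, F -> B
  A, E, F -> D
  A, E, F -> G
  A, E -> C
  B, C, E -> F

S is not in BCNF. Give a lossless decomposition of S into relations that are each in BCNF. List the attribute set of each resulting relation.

Candidate keys of the original relation: {A, B, E}, {A, E, F}.
In {A, B, C, D, E, F, G}, {A, E} is not a superkey ({A, E}⁺ restricted to this set is {A, C, E}), so split on A, E -> C into {A, C, E} and {A, B, D, E, F, G}.
{A, C, E} has no BCNF violation.
{A, B, D, E, F, G} has no BCNF violation.

{A, B, D, E, F, G}; {A, C, E}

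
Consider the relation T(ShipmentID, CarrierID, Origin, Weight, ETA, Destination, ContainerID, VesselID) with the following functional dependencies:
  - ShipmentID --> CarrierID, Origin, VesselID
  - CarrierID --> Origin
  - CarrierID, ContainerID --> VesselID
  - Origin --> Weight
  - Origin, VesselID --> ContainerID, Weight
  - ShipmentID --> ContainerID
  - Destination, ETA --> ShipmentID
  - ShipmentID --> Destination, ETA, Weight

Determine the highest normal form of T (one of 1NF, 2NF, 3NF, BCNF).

Candidate keys: {Destination, ETA}, {ShipmentID}. Prime attributes: {Destination, ETA, ShipmentID}.
CarrierID --> Origin breaks BCNF: {CarrierID}⁺ = {CarrierID, Origin, Weight}, so {CarrierID} is not a superkey.
Because {Origin} is non-prime and the left side of CarrierID --> Origin is not a superkey, the relation is not in 3NF.
Checking every proper subset of each key, none determines a non-prime attribute — 2NF is satisfied.

2NF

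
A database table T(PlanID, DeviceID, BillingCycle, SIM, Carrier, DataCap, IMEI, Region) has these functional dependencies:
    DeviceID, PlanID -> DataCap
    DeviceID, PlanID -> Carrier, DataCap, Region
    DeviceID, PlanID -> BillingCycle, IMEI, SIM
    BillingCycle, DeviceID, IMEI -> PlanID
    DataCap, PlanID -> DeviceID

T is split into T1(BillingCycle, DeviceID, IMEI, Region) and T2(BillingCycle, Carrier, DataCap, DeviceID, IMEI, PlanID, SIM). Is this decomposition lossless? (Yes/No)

Yes

The shared attributes are {BillingCycle, DeviceID, IMEI} and {BillingCycle, DeviceID, IMEI}⁺ = {BillingCycle, Carrier, DataCap, DeviceID, IMEI, PlanID, Region, SIM}.
Since T1 ⊆ {BillingCycle, Carrier, DataCap, DeviceID, IMEI, PlanID, Region, SIM}, the intersection is a superkey of T1; the decomposition is lossless.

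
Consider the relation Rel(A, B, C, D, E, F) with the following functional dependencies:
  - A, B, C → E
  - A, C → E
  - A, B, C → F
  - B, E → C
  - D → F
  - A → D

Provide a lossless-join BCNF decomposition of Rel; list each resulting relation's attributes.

Candidate keys of the original relation: {A, B, C}, {A, B, E}.
In {A, B, C, D, E, F}, {A, C} is not a superkey ({A, C}⁺ restricted to this set is {A, C, D, E, F}), so split on A, C → D, E, F into {A, C, D, E, F} and {A, B, C}.
In {A, C, D, E, F}, {D} is not a superkey ({D}⁺ restricted to this set is {D, F}), so split on D → F into {D, F} and {A, C, D, E}.
{D, F} is in BCNF.
In {A, C, D, E}, {A} is not a superkey ({A}⁺ restricted to this set is {A, D}), so split on A → D into {A, D} and {A, C, E}.
{A, D} is in BCNF.
{A, C, E} is in BCNF.
{A, B, C} is in BCNF.

{A, B, C}; {A, C, E}; {A, D}; {D, F}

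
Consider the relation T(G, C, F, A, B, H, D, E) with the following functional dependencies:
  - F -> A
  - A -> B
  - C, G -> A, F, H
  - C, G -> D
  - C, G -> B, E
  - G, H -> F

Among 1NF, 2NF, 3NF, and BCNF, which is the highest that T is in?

Candidate key: {C, G}. Prime attributes: {C, G}.
F -> A breaks BCNF: {F}⁺ = {A, B, F}, so {F} is not a superkey.
F -> A has non-prime {A} on the right and a non-superkey on the left, so 3NF fails.
No proper subset of a key has a non-prime attribute in its closure, so there is no partial dependency; 2NF holds.

2NF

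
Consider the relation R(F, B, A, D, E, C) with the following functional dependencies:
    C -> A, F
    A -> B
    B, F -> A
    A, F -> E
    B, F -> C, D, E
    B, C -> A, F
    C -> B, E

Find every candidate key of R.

{A, F}, {B, F}, {C}

{C} is a candidate key since {C}⁺ = {A, B, C, D, E, F} covers every attribute.
{A, F} is a candidate key since {A, F}⁺ = {A, B, C, D, E, F} covers every attribute.
{B, F} is a candidate key since {B, F}⁺ = {A, B, C, D, E, F} covers every attribute.
Any other superkey properly contains one of these, so there are no further candidate keys.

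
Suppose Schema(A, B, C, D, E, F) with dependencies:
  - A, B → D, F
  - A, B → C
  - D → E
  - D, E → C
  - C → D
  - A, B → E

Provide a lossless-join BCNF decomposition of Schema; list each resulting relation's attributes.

Candidate key of the original relation: {A, B}.
In {A, B, C, D, E, F}, {D} is not a superkey ({D}⁺ restricted to this set is {C, D, E}), so split on D → C, E into {C, D, E} and {A, B, D, F}.
{C, D, E} has no BCNF violation.
{A, B, D, F} has no BCNF violation.

{A, B, D, F}; {C, D, E}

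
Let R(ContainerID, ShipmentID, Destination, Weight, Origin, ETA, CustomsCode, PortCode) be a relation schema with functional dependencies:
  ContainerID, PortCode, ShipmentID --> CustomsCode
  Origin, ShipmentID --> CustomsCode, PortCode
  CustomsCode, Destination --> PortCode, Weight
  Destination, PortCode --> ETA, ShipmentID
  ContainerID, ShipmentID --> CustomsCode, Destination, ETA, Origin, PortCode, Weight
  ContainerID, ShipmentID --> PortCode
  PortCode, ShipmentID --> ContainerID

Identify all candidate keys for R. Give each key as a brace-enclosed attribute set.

{ContainerID, ShipmentID}, {CustomsCode, Destination}, {Destination, PortCode}, {Origin, ShipmentID}, {PortCode, ShipmentID}

{ContainerID, ShipmentID}⁺ = {ContainerID, CustomsCode, Destination, ETA, Origin, PortCode, ShipmentID, Weight}, which is every attribute, so {ContainerID, ShipmentID} is a candidate key.
{CustomsCode, Destination}⁺ = {ContainerID, CustomsCode, Destination, ETA, Origin, PortCode, ShipmentID, Weight}, which is every attribute, so {CustomsCode, Destination} is a candidate key.
{Destination, PortCode}⁺ = {ContainerID, CustomsCode, Destination, ETA, Origin, PortCode, ShipmentID, Weight}, which is every attribute, so {Destination, PortCode} is a candidate key.
{Origin, ShipmentID}⁺ = {ContainerID, CustomsCode, Destination, ETA, Origin, PortCode, ShipmentID, Weight}, which is every attribute, so {Origin, ShipmentID} is a candidate key.
{PortCode, ShipmentID}⁺ = {ContainerID, CustomsCode, Destination, ETA, Origin, PortCode, ShipmentID, Weight}, which is every attribute, so {PortCode, ShipmentID} is a candidate key.
Any other superkey properly contains one of these, so there are no further candidate keys.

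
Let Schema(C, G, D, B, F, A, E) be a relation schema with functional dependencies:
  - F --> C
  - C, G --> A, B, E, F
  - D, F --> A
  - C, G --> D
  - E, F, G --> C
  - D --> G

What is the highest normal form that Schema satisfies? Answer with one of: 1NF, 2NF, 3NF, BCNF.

Candidate keys: {C, D}, {C, G}, {D, F}, {F, G}. Prime attributes: {C, D, F, G}.
For F --> C we have {F}⁺ = {C, F}; {F} is not a superkey, so BCNF fails.
Since {C} ⊆ prime attributes and every other non-superkey FD also has a prime right side, the schema is in 3NF.

3NF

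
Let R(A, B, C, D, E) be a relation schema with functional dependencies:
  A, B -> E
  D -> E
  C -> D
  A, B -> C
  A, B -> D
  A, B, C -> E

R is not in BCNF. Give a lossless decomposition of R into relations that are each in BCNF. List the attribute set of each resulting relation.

{A, B, C}; {C, D}; {D, E}

Candidate key of the original relation: {A, B}.
Within {A, B, C, D, E}: {D}⁺ ∩ {A, B, C, D, E} = {D, E}, not the whole set, so D -> E violates BCNF; decompose into {D, E} and {A, B, C, D}.
{D, E} has no BCNF violation.
Within {A, B, C, D}: {C}⁺ ∩ {A, B, C, D} = {C, D}, not the whole set, so C -> D violates BCNF; decompose into {C, D} and {A, B, C}.
{C, D} has no BCNF violation.
{A, B, C} has no BCNF violation.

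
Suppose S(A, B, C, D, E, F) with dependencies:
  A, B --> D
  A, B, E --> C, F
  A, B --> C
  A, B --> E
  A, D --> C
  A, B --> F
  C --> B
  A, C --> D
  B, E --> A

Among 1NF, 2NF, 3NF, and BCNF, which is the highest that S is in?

Candidate keys: {A, B}, {A, C}, {A, D}, {B, E}, {C, E}. Prime attributes: {A, B, C, D, E}.
C --> B breaks BCNF: {C}⁺ = {B, C}, so {C} is not a superkey.
Its right-hand attributes {B} are all prime, as are those of every other non-superkey FD — the relation is in 3NF.

3NF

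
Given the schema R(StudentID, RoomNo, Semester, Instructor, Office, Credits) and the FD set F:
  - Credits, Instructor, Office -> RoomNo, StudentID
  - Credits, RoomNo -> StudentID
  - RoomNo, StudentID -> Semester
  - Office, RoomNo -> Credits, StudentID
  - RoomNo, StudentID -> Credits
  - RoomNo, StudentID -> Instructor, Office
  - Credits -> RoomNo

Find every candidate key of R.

{Credits}, {Office, RoomNo}, {RoomNo, StudentID}

{Credits}⁺ = {Credits, Instructor, Office, RoomNo, Semester, StudentID} — all of the relation — so {Credits} is a candidate key.
{Office, RoomNo}⁺ = {Credits, Instructor, Office, RoomNo, Semester, StudentID} — all of the relation — so {Office, RoomNo} is a candidate key.
{RoomNo, StudentID}⁺ = {Credits, Instructor, Office, RoomNo, Semester, StudentID} — all of the relation — so {RoomNo, StudentID} is a candidate key.
These are minimal and exhaustive — every other superkey contains one of them.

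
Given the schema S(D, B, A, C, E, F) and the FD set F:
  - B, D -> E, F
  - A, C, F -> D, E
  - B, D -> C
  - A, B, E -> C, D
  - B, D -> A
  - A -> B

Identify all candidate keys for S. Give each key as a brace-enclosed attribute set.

{A, D} is a candidate key since {A, D}⁺ = {A, B, C, D, E, F} covers every attribute.
{A, E} is a candidate key since {A, E}⁺ = {A, B, C, D, E, F} covers every attribute.
{B, D} is a candidate key since {B, D}⁺ = {A, B, C, D, E, F} covers every attribute.
{A, C, F} is a candidate key since {A, C, F}⁺ = {A, B, C, D, E, F} covers every attribute.
Any other superkey properly contains one of these, so there are no further candidate keys.

{A, C, F}, {A, D}, {A, E}, {B, D}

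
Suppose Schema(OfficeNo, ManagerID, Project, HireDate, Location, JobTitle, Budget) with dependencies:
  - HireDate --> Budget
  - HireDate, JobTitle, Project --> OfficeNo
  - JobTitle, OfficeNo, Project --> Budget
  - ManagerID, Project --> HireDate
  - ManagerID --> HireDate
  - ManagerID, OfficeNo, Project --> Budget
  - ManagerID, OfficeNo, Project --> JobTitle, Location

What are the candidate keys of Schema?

{JobTitle, ManagerID, Project}, {ManagerID, OfficeNo, Project}

Attributes never on any right-hand side: {ManagerID, Project} — every candidate key must contain all of them.
{JobTitle, ManagerID, Project}⁺ = {Budget, HireDate, JobTitle, Location, ManagerID, OfficeNo, Project} — all of the relation — so {JobTitle, ManagerID, Project} is a candidate key.
{ManagerID, OfficeNo, Project}⁺ = {Budget, HireDate, JobTitle, Location, ManagerID, OfficeNo, Project} — all of the relation — so {ManagerID, OfficeNo, Project} is a candidate key.
Any other superkey properly contains one of these, so there are no further candidate keys.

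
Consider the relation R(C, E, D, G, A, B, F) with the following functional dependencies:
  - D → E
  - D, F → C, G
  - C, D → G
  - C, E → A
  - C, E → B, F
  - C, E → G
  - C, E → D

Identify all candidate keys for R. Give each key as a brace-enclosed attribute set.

{C, D}⁺ = {A, B, C, D, E, F, G} — all of the relation — so {C, D} is a candidate key.
{C, E}⁺ = {A, B, C, D, E, F, G} — all of the relation — so {C, E} is a candidate key.
{D, F}⁺ = {A, B, C, D, E, F, G} — all of the relation — so {D, F} is a candidate key.
These are minimal and exhaustive — every other superkey contains one of them.

{C, D}, {C, E}, {D, F}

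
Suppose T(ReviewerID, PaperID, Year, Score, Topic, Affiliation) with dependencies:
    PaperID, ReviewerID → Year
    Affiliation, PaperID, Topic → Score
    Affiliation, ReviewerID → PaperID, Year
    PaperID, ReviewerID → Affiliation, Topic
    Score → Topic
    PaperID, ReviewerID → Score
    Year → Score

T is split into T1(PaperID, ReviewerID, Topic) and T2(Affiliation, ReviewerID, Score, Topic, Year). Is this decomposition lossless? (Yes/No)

The shared attributes are {ReviewerID, Topic} and {ReviewerID, Topic}⁺ = {ReviewerID, Topic}.
The closure covers neither T1 nor T2 entirely; the join is not lossless.

No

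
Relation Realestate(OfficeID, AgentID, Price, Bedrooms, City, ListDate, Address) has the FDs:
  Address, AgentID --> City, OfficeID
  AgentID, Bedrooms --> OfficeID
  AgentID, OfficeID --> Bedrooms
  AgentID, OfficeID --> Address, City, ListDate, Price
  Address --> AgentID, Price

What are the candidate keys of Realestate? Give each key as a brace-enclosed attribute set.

{Address} is a candidate key since {Address}⁺ = {Address, AgentID, Bedrooms, City, ListDate, OfficeID, Price} covers every attribute.
{AgentID, Bedrooms} is a candidate key since {AgentID, Bedrooms}⁺ = {Address, AgentID, Bedrooms, City, ListDate, OfficeID, Price} covers every attribute.
{AgentID, OfficeID} is a candidate key since {AgentID, OfficeID}⁺ = {Address, AgentID, Bedrooms, City, ListDate, OfficeID, Price} covers every attribute.
These are minimal and exhaustive — every other superkey contains one of them.

{Address}, {AgentID, Bedrooms}, {AgentID, OfficeID}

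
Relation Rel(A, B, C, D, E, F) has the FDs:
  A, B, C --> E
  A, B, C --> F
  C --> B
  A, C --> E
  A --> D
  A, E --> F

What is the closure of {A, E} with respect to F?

Start with {A, E}.
A --> D applies; add {D} → now {A, D, E}.
A, E --> F applies; add {F} → now {A, D, E, F}.
No further FD applies.

{A, D, E, F}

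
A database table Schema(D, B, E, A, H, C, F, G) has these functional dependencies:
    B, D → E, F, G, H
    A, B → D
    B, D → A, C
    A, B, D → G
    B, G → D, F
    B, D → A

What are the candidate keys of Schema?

Attributes never on any right-hand side: {B} — every candidate key must contain it.
Closure of {A, B} is {A, B, C, D, E, F, G, H}, the whole schema; {A, B} is a candidate key.
Closure of {B, D} is {A, B, C, D, E, F, G, H}, the whole schema; {B, D} is a candidate key.
Closure of {B, G} is {A, B, C, D, E, F, G, H}, the whole schema; {B, G} is a candidate key.
No proper subset of any of these is a key, and no other minimal superkey exists.

{A, B}, {B, D}, {B, G}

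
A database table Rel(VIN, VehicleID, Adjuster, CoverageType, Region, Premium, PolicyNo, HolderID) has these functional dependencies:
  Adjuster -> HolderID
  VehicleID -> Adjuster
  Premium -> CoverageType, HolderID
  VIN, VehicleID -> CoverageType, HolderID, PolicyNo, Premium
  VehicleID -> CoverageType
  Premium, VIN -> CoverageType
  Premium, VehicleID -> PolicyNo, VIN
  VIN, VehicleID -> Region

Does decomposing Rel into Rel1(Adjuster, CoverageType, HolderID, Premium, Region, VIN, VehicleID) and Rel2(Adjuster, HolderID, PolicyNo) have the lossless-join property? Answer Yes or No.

Rel1 ∩ Rel2 = {Adjuster, HolderID}; its closure under F is {Adjuster, HolderID}.
The closure covers neither Rel1 nor Rel2 entirely; the join is not lossless.

No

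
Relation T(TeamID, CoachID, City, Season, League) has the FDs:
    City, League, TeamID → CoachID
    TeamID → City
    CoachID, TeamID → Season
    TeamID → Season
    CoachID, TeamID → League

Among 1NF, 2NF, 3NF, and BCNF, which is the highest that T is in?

Candidate keys: {CoachID, TeamID}, {League, TeamID}. Prime attributes: {CoachID, League, TeamID}.
TeamID → City breaks BCNF: {TeamID}⁺ = {City, Season, TeamID}, so {TeamID} is not a superkey.
Because {City} is non-prime and the left side of TeamID → City is not a superkey, the relation is not in 3NF.
{TeamID} is a proper subset of the key {CoachID, TeamID}, and {TeamID}⁺ contains the non-prime attributes {City, Season} — a partial dependency, so 2NF is violated.

1NF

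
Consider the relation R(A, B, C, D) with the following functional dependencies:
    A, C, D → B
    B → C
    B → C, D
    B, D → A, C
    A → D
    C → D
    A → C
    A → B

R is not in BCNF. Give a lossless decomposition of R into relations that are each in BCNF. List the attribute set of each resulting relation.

Candidate keys of the original relation: {A}, {B}.
Within {A, B, C, D}: {C}⁺ ∩ {A, B, C, D} = {C, D}, not the whole set, so C → D violates BCNF; decompose into {C, D} and {A, B, C}.
{C, D} is in BCNF.
{A, B, C} is in BCNF.

{A, B, C}; {C, D}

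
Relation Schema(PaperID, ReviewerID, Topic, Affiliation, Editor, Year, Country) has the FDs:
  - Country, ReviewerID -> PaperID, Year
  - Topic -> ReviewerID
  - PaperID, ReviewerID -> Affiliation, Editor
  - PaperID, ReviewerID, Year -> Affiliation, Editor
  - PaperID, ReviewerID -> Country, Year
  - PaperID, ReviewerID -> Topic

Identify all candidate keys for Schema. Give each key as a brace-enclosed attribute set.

{Country, ReviewerID}, {Country, Topic}, {PaperID, ReviewerID}, {PaperID, Topic}

{Country, ReviewerID}⁺ = {Affiliation, Country, Editor, PaperID, ReviewerID, Topic, Year} — all of the relation — so {Country, ReviewerID} is a candidate key.
{Country, Topic}⁺ = {Affiliation, Country, Editor, PaperID, ReviewerID, Topic, Year} — all of the relation — so {Country, Topic} is a candidate key.
{PaperID, ReviewerID}⁺ = {Affiliation, Country, Editor, PaperID, ReviewerID, Topic, Year} — all of the relation — so {PaperID, ReviewerID} is a candidate key.
{PaperID, Topic}⁺ = {Affiliation, Country, Editor, PaperID, ReviewerID, Topic, Year} — all of the relation — so {PaperID, Topic} is a candidate key.
No proper subset of any of these is a key, and no other minimal superkey exists.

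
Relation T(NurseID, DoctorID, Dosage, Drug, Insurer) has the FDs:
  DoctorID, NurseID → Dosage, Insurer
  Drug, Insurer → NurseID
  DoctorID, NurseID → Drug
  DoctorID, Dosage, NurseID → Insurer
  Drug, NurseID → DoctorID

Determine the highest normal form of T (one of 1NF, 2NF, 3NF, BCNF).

BCNF

Candidate keys: {DoctorID, NurseID}, {Drug, Insurer}, {Drug, NurseID}. Prime attributes: {DoctorID, Drug, Insurer, NurseID}.
Every FD has a superkey on the left, so the relation is in BCNF.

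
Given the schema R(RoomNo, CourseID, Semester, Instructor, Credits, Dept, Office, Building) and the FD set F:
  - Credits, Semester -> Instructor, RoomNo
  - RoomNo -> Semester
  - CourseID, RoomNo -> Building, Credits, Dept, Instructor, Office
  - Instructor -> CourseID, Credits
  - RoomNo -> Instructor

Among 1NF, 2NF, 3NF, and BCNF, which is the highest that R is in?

Candidate keys: {Credits, Semester}, {Instructor, Semester}, {RoomNo}. Prime attributes: {Credits, Instructor, RoomNo, Semester}.
Instructor -> CourseID, Credits breaks BCNF: {Instructor}⁺ = {CourseID, Credits, Instructor}, so {Instructor} is not a superkey.
Instructor -> CourseID, Credits has non-prime {CourseID} on the right and a non-superkey on the left, so 3NF fails.
The proper key subset {Instructor} of {Instructor, Semester} determines non-prime {CourseID}, so the relation is not even in 2NF.

1NF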